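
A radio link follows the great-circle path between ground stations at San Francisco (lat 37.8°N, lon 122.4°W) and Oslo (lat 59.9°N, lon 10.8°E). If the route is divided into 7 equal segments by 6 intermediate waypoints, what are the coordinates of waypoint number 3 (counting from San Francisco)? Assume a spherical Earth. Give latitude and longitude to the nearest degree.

The haversine formula gives a central angle δ ≈ 1.309 rad (75.0°) between the endpoints.
Interpolate at f = 3/7 with slerp weights a = sin((1−f)δ)/sin δ ≈ 0.704, b = sin(fδ)/sin δ ≈ 0.551.
p = a·p₁ + b·p₂ ≈ (-0.027, -0.418, 0.908); φ = arcsin(p_z) ≈ 65.24°, λ = atan2(p_y, p_x) ≈ -93.67°.

≈ lat 65°N, lon 94°W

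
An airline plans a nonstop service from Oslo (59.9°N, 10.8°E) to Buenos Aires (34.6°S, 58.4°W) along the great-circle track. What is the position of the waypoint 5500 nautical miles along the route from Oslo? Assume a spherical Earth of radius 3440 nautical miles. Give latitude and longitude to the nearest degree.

≈ 18°S, 49°W

Write both endpoints as unit vectors p₁, p₂ with components (cos φ cos λ, cos φ sin λ, sin φ).
The central angle between the endpoints is δ = arccos(p₁·p₂) ≈ 1.923 rad (110.2°). The total great-circle distance is δ·R ≈ 1.923 × 3440 ≈ 6614 nmi, so the target fraction is f = 5500/6614 ≈ 0.832.
Interpolate at f ≈ 0.832 with slerp weights a = sin((1−f)δ)/sin δ ≈ 0.339, b = sin(fδ)/sin δ ≈ 1.065.
p = a·p₁ + b·p₂ ≈ (0.626, -0.715, -0.311); φ = arcsin(p_z) ≈ -18.14°, λ = atan2(p_y, p_x) ≈ -48.77°.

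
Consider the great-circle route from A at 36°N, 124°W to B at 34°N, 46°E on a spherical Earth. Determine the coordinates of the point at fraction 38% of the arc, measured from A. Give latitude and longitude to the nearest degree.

≈ 76°N, 99°W

The haversine formula gives a central angle δ ≈ 1.909 rad (109.4°) between the endpoints.
Interpolate at f = 0.38 with slerp weights a = sin((1−f)δ)/sin δ ≈ 0.982, b = sin(fδ)/sin δ ≈ 0.703.
p = a·p₁ + b·p₂ ≈ (-0.039, -0.239, 0.970); φ = arcsin(p_z) ≈ 75.99°, λ = atan2(p_y, p_x) ≈ -99.28°.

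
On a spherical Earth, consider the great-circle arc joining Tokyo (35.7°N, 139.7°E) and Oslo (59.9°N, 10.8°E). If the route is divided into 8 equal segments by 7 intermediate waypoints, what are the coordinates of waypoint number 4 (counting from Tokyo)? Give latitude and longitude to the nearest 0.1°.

From cos δ = sin φ₁ sin φ₂ + cos φ₁ cos φ₂ cos Δλ, the central angle is δ ≈ 1.319 rad (75.6°).
Interpolate at f = 4/8 with slerp weights a = sin((1−f)δ)/sin δ ≈ 0.633, b = sin(fδ)/sin δ ≈ 0.633.
p = a·p₁ + b·p₂ ≈ (-0.080, 0.392, 0.917); φ = arcsin(p_z) ≈ 66.43°, λ = atan2(p_y, p_x) ≈ 101.57°.

≈ (66.4°N, 101.6°E)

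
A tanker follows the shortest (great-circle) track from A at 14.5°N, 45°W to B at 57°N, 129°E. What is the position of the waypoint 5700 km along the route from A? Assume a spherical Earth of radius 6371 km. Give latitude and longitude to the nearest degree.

≈ 66°N, 39°W

Convert each endpoint to a unit vector on the sphere (x = cos φ cos λ, y = cos φ sin λ, z = sin φ).
The central angle between the endpoints is δ = arccos(p₁·p₂) ≈ 1.891 rad (108.3°). The total great-circle distance is δ·R ≈ 1.891 × 6371 ≈ 12045 km, so the target fraction is f = 5700/12045 ≈ 0.473.
Interpolate at f ≈ 0.473 with slerp weights a = sin((1−f)δ)/sin δ ≈ 0.884, b = sin(fδ)/sin δ ≈ 0.822.
p = a·p₁ + b·p₂ ≈ (0.324, -0.257, 0.910); φ = arcsin(p_z) ≈ 65.57°, λ = atan2(p_y, p_x) ≈ -38.51°.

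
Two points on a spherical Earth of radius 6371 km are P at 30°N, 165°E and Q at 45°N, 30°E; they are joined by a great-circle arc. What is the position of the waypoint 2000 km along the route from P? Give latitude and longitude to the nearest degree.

≈ 45°N, 152°E

The haversine formula gives a central angle δ ≈ 1.650 rad (94.6°) between the endpoints. The total great-circle distance is δ·R ≈ 1.650 × 6371 ≈ 10514 km, so the target fraction is f = 2000/10514 ≈ 0.190.
Interpolate at f ≈ 0.190 with slerp weights a = sin((1−f)δ)/sin δ ≈ 0.976, b = sin(fδ)/sin δ ≈ 0.310.
p = a·p₁ + b·p₂ ≈ (-0.627, 0.328, 0.707); φ = arcsin(p_z) ≈ 44.98°, λ = atan2(p_y, p_x) ≈ 152.35°.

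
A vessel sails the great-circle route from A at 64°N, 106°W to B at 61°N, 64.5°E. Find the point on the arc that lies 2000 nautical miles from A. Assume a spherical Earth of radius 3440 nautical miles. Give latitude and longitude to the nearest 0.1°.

Convert each endpoint to a unit vector on the sphere (x = cos φ cos λ, y = cos φ sin λ, z = sin φ).
The central angle between the endpoints is δ = arccos(p₁·p₂) ≈ 0.956 rad (54.8°). The total great-circle distance is δ·R ≈ 0.956 × 3440 ≈ 3290 nmi, so the target fraction is f = 2000/3290 ≈ 0.608.
Interpolate at f ≈ 0.608 with slerp weights a = sin((1−f)δ)/sin δ ≈ 0.448, b = sin(fδ)/sin δ ≈ 0.672.
p = a·p₁ + b·p₂ ≈ (0.086, 0.105, 0.991); φ = arcsin(p_z) ≈ 82.18°, λ = atan2(p_y, p_x) ≈ 50.70°.

≈ 82.2°N, 50.7°E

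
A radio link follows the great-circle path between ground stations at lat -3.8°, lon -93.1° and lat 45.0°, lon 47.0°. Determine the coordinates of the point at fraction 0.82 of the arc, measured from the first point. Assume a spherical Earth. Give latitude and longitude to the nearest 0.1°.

The haversine formula gives a central angle δ ≈ 2.200 rad (126.0°) between the endpoints.
Interpolate at f = 0.82 with slerp weights a = sin((1−f)δ)/sin δ ≈ 0.477, b = sin(fδ)/sin δ ≈ 1.203.
p = a·p₁ + b·p₂ ≈ (0.554, 0.147, 0.819); φ = arcsin(p_z) ≈ 55.00°, λ = atan2(p_y, p_x) ≈ 14.86°.

≈ lat 55.0°, lon 14.9°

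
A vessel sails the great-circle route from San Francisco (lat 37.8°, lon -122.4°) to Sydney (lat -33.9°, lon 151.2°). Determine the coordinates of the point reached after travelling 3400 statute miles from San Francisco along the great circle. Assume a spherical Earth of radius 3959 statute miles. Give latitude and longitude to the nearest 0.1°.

Write both endpoints as unit vectors p₁, p₂ with components (cos φ cos λ, cos φ sin λ, sin φ).
The central angle between the endpoints is δ = arccos(p₁·p₂) ≈ 1.876 rad (107.5°). The total great-circle distance is δ·R ≈ 1.876 × 3959 ≈ 7428 mi, so the target fraction is f = 3400/7428 ≈ 0.458.
Interpolate at f ≈ 0.458 with slerp weights a = sin((1−f)δ)/sin δ ≈ 0.892, b = sin(fδ)/sin δ ≈ 0.794.
p = a·p₁ + b·p₂ ≈ (-0.955, -0.278, 0.104); φ = arcsin(p_z) ≈ 5.97°, λ = atan2(p_y, p_x) ≈ -163.79°.

≈ lat 6.0°, lon -163.8°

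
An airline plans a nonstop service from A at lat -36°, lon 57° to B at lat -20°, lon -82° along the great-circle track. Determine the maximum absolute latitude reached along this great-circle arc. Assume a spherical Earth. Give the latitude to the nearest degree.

≈ -57°

The great circle lies in the plane with unit normal n̂ = (p₁ × p₂)/|p₁ × p₂|.
Here n̂_z ≈ -0.537; the vertex latitude is φ_max = arccos|n̂_z| ≈ 57.5°.
Check via Clairaut: cos φ_max = |cos φ₁| · sin C = cos(36.0°)·sin(138.4°) ≈ 0.537, again giving ≈ 57.5°.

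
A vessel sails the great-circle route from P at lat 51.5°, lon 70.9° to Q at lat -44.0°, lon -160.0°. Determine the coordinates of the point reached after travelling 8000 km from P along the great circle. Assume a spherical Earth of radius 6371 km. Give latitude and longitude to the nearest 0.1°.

≈ lat 9.3°, lon 143.5°

Convert each endpoint to a unit vector on the sphere (x = cos φ cos λ, y = cos φ sin λ, z = sin φ).
The central angle between the endpoints is δ = arccos(p₁·p₂) ≈ 2.543 rad (145.7°). The total great-circle distance is δ·R ≈ 2.543 × 6371 ≈ 16201 km, so the target fraction is f = 8000/16201 ≈ 0.494.
Interpolate at f ≈ 0.494 with slerp weights a = sin((1−f)δ)/sin δ ≈ 1.703, b = sin(fδ)/sin δ ≈ 1.687.
p = a·p₁ + b·p₂ ≈ (-0.793, 0.587, 0.161); φ = arcsin(p_z) ≈ 9.28°, λ = atan2(p_y, p_x) ≈ 143.50°.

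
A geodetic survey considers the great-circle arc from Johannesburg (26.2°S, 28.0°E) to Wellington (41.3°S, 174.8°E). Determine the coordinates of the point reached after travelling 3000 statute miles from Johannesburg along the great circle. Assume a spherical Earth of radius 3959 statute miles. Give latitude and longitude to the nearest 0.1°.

The haversine formula gives a central angle δ ≈ 1.847 rad (105.8°) between the endpoints. The total great-circle distance is δ·R ≈ 1.847 × 3959 ≈ 7312 mi, so the target fraction is f = 3000/7312 ≈ 0.410.
Interpolate at f ≈ 0.410 with slerp weights a = sin((1−f)δ)/sin δ ≈ 0.921, b = sin(fδ)/sin δ ≈ 0.714.
p = a·p₁ + b·p₂ ≈ (0.195, 0.437, -0.878); φ = arcsin(p_z) ≈ -61.42°, λ = atan2(p_y, p_x) ≈ 65.90°.

≈ 61.4°S, 65.9°E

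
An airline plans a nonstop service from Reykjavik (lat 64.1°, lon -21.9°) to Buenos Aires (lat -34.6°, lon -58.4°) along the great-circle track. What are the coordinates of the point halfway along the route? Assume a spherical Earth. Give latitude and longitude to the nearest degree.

The haversine formula gives a central angle δ ≈ 1.794 rad (102.8°) between the endpoints.
Interpolate at f = 1/2 with slerp weights a = sin((1−f)δ)/sin δ ≈ 0.802, b = sin(fδ)/sin δ ≈ 0.802.
p = a·p₁ + b·p₂ ≈ (0.671, -0.693, 0.266); φ = arcsin(p_z) ≈ 15.42°, λ = atan2(p_y, p_x) ≈ -45.92°.

≈ lat 15°, lon -46°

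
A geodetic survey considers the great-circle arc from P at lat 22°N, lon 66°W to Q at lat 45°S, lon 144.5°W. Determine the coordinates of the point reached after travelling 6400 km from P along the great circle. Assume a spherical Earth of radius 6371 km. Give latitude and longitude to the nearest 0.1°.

≈ lat 21.0°S, lon 105.2°W

Write both endpoints as unit vectors p₁, p₂ with components (cos φ cos λ, cos φ sin λ, sin φ).
The central angle between the endpoints is δ = arccos(p₁·p₂) ≈ 1.705 rad (97.7°). The total great-circle distance is δ·R ≈ 1.705 × 6371 ≈ 10865 km, so the target fraction is f = 6400/10865 ≈ 0.589.
Interpolate at f ≈ 0.589 with slerp weights a = sin((1−f)δ)/sin δ ≈ 0.651, b = sin(fδ)/sin δ ≈ 0.852.
p = a·p₁ + b·p₂ ≈ (-0.245, -0.901, -0.358); φ = arcsin(p_z) ≈ -21.00°, λ = atan2(p_y, p_x) ≈ -105.20°.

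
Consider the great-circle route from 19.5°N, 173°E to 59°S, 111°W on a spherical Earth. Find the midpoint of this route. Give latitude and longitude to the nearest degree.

The haversine formula gives a central angle δ ≈ 1.740 rad (99.7°) between the endpoints.
Interpolate at f = 1/2 with slerp weights a = sin((1−f)δ)/sin δ ≈ 0.776, b = sin(fδ)/sin δ ≈ 0.776.
p = a·p₁ + b·p₂ ≈ (-0.869, -0.284, -0.406); φ = arcsin(p_z) ≈ -23.95°, λ = atan2(p_y, p_x) ≈ -161.91°.

≈ 24°S, 162°W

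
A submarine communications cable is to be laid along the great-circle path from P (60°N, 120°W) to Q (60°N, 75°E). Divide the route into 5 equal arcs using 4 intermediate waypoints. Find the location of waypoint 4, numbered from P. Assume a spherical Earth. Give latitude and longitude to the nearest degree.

≈ (72°N, 81°E)

Convert each endpoint to a unit vector on the sphere (x = cos φ cos λ, y = cos φ sin λ, z = sin φ).
The central angle between the endpoints is δ = arccos(p₁·p₂) ≈ 1.037 rad (59.4°).
Interpolate at f = 4/5 with slerp weights a = sin((1−f)δ)/sin δ ≈ 0.239, b = sin(fδ)/sin δ ≈ 0.857.
p = a·p₁ + b·p₂ ≈ (0.051, 0.310, 0.949); φ = arcsin(p_z) ≈ 71.67°, λ = atan2(p_y, p_x) ≈ 80.65°.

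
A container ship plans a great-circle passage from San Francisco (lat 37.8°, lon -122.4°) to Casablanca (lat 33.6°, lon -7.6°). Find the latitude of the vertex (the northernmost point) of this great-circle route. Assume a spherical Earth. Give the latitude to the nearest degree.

≈ 53°

The great circle lies in the plane with unit normal n̂ = (p₁ × p₂)/|p₁ × p₂|.
Here n̂_z ≈ +0.599; the vertex latitude is φ_max = arccos|n̂_z| ≈ 53.2°.
Check via Clairaut: cos φ_max = |cos φ₁| · sin C = cos(37.8°)·sin(49.3°) ≈ 0.599, again giving ≈ 53.2°.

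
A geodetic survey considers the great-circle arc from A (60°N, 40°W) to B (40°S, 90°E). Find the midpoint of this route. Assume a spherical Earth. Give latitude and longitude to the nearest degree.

The haversine formula gives a central angle δ ≈ 2.503 rad (143.4°) between the endpoints.
Interpolate at f = 1/2 with slerp weights a = sin((1−f)δ)/sin δ ≈ 1.593, b = sin(fδ)/sin δ ≈ 1.593.
p = a·p₁ + b·p₂ ≈ (0.610, 0.708, 0.356); φ = arcsin(p_z) ≈ 20.83°, λ = atan2(p_y, p_x) ≈ 49.26°.

≈ (21°N, 49°E)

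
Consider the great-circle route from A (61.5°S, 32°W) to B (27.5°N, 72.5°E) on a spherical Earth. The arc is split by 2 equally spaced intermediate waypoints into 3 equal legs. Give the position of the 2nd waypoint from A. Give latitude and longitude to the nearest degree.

≈ (8°S, 52°E)

Convert each endpoint to a unit vector on the sphere (x = cos φ cos λ, y = cos φ sin λ, z = sin φ).
The central angle between the endpoints is δ = arccos(p₁·p₂) ≈ 2.108 rad (120.8°).
Interpolate at f = 2/3 with slerp weights a = sin((1−f)δ)/sin δ ≈ 0.752, b = sin(fδ)/sin δ ≈ 1.148.
p = a·p₁ + b·p₂ ≈ (0.611, 0.781, -0.131); φ = arcsin(p_z) ≈ -7.52°, λ = atan2(p_y, p_x) ≈ 51.98°.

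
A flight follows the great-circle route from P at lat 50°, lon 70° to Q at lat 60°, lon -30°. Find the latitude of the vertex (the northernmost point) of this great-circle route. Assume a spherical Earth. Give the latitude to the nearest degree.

The great circle lies in the plane with unit normal n̂ = (p₁ × p₂)/|p₁ × p₂|.
Here n̂_z ≈ -0.399; the vertex latitude is φ_max = arccos|n̂_z| ≈ 66.5°.
Check via Clairaut: cos φ_max = |cos φ₁| · sin C = cos(50.0°)·sin(38.3°) ≈ 0.399, again giving ≈ 66.5°.

≈ 67°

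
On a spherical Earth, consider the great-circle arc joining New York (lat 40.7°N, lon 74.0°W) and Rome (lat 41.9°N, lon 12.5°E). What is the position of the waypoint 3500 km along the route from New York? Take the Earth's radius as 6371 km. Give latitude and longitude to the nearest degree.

Write both endpoints as unit vectors p₁, p₂ with components (cos φ cos λ, cos φ sin λ, sin φ).
The central angle between the endpoints is δ = arccos(p₁·p₂) ≈ 1.082 rad (62.0°). The total great-circle distance is δ·R ≈ 1.082 × 6371 ≈ 6891 km, so the target fraction is f = 3500/6891 ≈ 0.508.
Interpolate at f ≈ 0.508 with slerp weights a = sin((1−f)δ)/sin δ ≈ 0.575, b = sin(fδ)/sin δ ≈ 0.592.
p = a·p₁ + b·p₂ ≈ (0.550, -0.324, 0.770); φ = arcsin(p_z) ≈ 50.35°, λ = atan2(p_y, p_x) ≈ -30.48°.

≈ lat 50°N, lon 30°W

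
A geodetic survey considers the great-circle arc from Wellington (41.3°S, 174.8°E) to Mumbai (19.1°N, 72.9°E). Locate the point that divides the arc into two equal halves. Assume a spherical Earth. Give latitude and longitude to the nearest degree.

Write both endpoints as unit vectors p₁, p₂ with components (cos φ cos λ, cos φ sin λ, sin φ).
The central angle between the endpoints is δ = arccos(p₁·p₂) ≈ 1.942 rad (111.2°).
Interpolate at f = 1/2 with slerp weights a = sin((1−f)δ)/sin δ ≈ 0.886, b = sin(fδ)/sin δ ≈ 0.886.
p = a·p₁ + b·p₂ ≈ (-0.416, 0.860, -0.295); φ = arcsin(p_z) ≈ -17.14°, λ = atan2(p_y, p_x) ≈ 115.84°.

≈ (17°S, 116°E)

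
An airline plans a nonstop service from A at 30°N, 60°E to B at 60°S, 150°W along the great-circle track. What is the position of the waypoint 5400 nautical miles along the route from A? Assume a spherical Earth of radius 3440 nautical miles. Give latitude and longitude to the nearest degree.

Write both endpoints as unit vectors p₁, p₂ with components (cos φ cos λ, cos φ sin λ, sin φ).
The central angle between the endpoints is δ = arccos(p₁·p₂) ≈ 2.512 rad (143.9°). The total great-circle distance is δ·R ≈ 2.512 × 3440 ≈ 8640 nmi, so the target fraction is f = 5400/8640 ≈ 0.625.
Interpolate at f ≈ 0.625 with slerp weights a = sin((1−f)δ)/sin δ ≈ 1.372, b = sin(fδ)/sin δ ≈ 1.697.
p = a·p₁ + b·p₂ ≈ (-0.141, 0.605, -0.784); φ = arcsin(p_z) ≈ -51.60°, λ = atan2(p_y, p_x) ≈ 103.09°.

≈ 52°S, 103°E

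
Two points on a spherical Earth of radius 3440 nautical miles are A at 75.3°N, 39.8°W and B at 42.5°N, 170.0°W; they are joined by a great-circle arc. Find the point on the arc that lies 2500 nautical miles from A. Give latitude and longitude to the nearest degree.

≈ 58°N, 163°W

Write both endpoints as unit vectors p₁, p₂ with components (cos φ cos λ, cos φ sin λ, sin φ).
The central angle between the endpoints is δ = arccos(p₁·p₂) ≈ 1.009 rad (57.8°). The total great-circle distance is δ·R ≈ 1.009 × 3440 ≈ 3471 nmi, so the target fraction is f = 2500/3471 ≈ 0.720.
Interpolate at f ≈ 0.720 with slerp weights a = sin((1−f)δ)/sin δ ≈ 0.329, b = sin(fδ)/sin δ ≈ 0.785.
p = a·p₁ + b·p₂ ≈ (-0.506, -0.154, 0.849); φ = arcsin(p_z) ≈ 58.08°, λ = atan2(p_y, p_x) ≈ -163.07°.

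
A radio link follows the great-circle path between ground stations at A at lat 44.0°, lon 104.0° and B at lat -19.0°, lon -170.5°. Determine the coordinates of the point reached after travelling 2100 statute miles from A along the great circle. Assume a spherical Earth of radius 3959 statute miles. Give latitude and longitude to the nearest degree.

≈ lat 30°, lon 138°

Write both endpoints as unit vectors p₁, p₂ with components (cos φ cos λ, cos φ sin λ, sin φ).
The central angle between the endpoints is δ = arccos(p₁·p₂) ≈ 1.744 rad (100.0°). The total great-circle distance is δ·R ≈ 1.744 × 3959 ≈ 6906 mi, so the target fraction is f = 2100/6906 ≈ 0.304.
Interpolate at f ≈ 0.304 with slerp weights a = sin((1−f)δ)/sin δ ≈ 0.951, b = sin(fδ)/sin δ ≈ 0.514.
p = a·p₁ + b·p₂ ≈ (-0.645, 0.584, 0.494); φ = arcsin(p_z) ≈ 29.58°, λ = atan2(p_y, p_x) ≈ 137.83°.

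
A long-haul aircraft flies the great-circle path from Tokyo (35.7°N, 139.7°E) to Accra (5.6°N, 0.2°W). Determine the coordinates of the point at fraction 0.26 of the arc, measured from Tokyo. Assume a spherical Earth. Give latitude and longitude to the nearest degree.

≈ 50°N, 100°E

Convert each endpoint to a unit vector on the sphere (x = cos φ cos λ, y = cos φ sin λ, z = sin φ).
The central angle between the endpoints is δ = arccos(p₁·p₂) ≈ 2.167 rad (124.1°).
Interpolate at f = 0.26 with slerp weights a = sin((1−f)δ)/sin δ ≈ 1.208, b = sin(fδ)/sin δ ≈ 0.645.
p = a·p₁ + b·p₂ ≈ (-0.106, 0.632, 0.768); φ = arcsin(p_z) ≈ 50.14°, λ = atan2(p_y, p_x) ≈ 99.50°.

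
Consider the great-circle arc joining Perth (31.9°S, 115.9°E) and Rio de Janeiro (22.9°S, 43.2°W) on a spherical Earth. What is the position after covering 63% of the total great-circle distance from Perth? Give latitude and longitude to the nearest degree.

Write both endpoints as unit vectors p₁, p₂ with components (cos φ cos λ, cos φ sin λ, sin φ).
The central angle between the endpoints is δ = arccos(p₁·p₂) ≈ 2.123 rad (121.7°).
Interpolate at f = 0.63 with slerp weights a = sin((1−f)δ)/sin δ ≈ 0.831, b = sin(fδ)/sin δ ≈ 1.143.
p = a·p₁ + b·p₂ ≈ (0.459, -0.086, -0.884); φ = arcsin(p_z) ≈ -62.13°, λ = atan2(p_y, p_x) ≈ -10.63°.

≈ (62°S, 11°W)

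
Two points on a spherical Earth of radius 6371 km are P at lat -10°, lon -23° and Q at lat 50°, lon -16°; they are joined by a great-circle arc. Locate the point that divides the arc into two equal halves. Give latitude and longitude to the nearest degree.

≈ lat 20°, lon -20°

The haversine formula gives a central angle δ ≈ 1.053 rad (60.3°) between the endpoints.
Interpolate at f = 1/2 with slerp weights a = sin((1−f)δ)/sin δ ≈ 0.578, b = sin(fδ)/sin δ ≈ 0.578.
p = a·p₁ + b·p₂ ≈ (0.882, -0.325, 0.343); φ = arcsin(p_z) ≈ 20.03°, λ = atan2(p_y, p_x) ≈ -20.24°.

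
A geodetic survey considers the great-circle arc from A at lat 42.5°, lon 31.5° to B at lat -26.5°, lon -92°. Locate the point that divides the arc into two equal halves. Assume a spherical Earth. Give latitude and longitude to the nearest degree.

≈ lat 16°, lon -40°

Convert each endpoint to a unit vector on the sphere (x = cos φ cos λ, y = cos φ sin λ, z = sin φ).
The central angle between the endpoints is δ = arccos(p₁·p₂) ≈ 2.299 rad (131.7°).
Interpolate at f = 1/2 with slerp weights a = sin((1−f)δ)/sin δ ≈ 1.223, b = sin(fδ)/sin δ ≈ 1.223.
p = a·p₁ + b·p₂ ≈ (0.731, -0.623, 0.281); φ = arcsin(p_z) ≈ 16.29°, λ = atan2(p_y, p_x) ≈ -40.44°.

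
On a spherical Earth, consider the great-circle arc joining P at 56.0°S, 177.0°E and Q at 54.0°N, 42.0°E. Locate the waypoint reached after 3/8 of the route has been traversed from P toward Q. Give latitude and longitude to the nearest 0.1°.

The haversine formula gives a central angle δ ≈ 2.698 rad (154.6°) between the endpoints.
Interpolate at f = 3/8 with slerp weights a = sin((1−f)δ)/sin δ ≈ 2.313, b = sin(fδ)/sin δ ≈ 1.974.
p = a·p₁ + b·p₂ ≈ (-0.430, 0.844, -0.321); φ = arcsin(p_z) ≈ -18.71°, λ = atan2(p_y, p_x) ≈ 116.97°.

≈ 18.7°S, 117.0°E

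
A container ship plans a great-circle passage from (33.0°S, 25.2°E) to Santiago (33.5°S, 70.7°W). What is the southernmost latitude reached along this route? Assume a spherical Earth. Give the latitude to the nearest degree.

The great circle lies in the plane with unit normal n̂ = (p₁ × p₂)/|p₁ × p₂|.
Here n̂_z ≈ -0.715; the vertex latitude is φ_max = arccos|n̂_z| ≈ 44.4°.

≈ 44°S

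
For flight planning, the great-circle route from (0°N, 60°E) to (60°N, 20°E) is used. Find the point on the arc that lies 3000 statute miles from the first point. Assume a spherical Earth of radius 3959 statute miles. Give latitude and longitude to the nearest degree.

From cos δ = sin φ₁ sin φ₂ + cos φ₁ cos φ₂ cos Δλ, the central angle is δ ≈ 1.178 rad (67.5°). The total great-circle distance is δ·R ≈ 1.178 × 3959 ≈ 4663 mi, so the target fraction is f = 3000/4663 ≈ 0.643.
Interpolate at f ≈ 0.643 with slerp weights a = sin((1−f)δ)/sin δ ≈ 0.441, b = sin(fδ)/sin δ ≈ 0.744.
p = a·p₁ + b·p₂ ≈ (0.570, 0.509, 0.644); φ = arcsin(p_z) ≈ 40.12°, λ = atan2(p_y, p_x) ≈ 41.78°.

≈ (40°N, 42°E)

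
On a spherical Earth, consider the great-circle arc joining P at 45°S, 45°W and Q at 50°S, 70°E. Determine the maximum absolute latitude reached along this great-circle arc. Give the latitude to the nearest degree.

≈ 64°S

The great circle lies in the plane with unit normal n̂ = (p₁ × p₂)/|p₁ × p₂|.
Here n̂_z ≈ +0.440; the vertex latitude is φ_max = arccos|n̂_z| ≈ 63.9°.
Check via Clairaut: cos φ_max = |cos φ₁| · sin C = cos(45.0°)·sin(141.6°) ≈ 0.440, again giving ≈ 63.9°.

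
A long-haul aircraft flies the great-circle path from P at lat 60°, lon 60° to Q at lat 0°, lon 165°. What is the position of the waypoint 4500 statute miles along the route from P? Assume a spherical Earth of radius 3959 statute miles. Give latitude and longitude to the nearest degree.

Write both endpoints as unit vectors p₁, p₂ with components (cos φ cos λ, cos φ sin λ, sin φ).
The central angle between the endpoints is δ = arccos(p₁·p₂) ≈ 1.701 rad (97.4°). The total great-circle distance is δ·R ≈ 1.701 × 3959 ≈ 6733 mi, so the target fraction is f = 4500/6733 ≈ 0.668.
Interpolate at f ≈ 0.668 with slerp weights a = sin((1−f)δ)/sin δ ≈ 0.539, b = sin(fδ)/sin δ ≈ 0.915.
p = a·p₁ + b·p₂ ≈ (-0.749, 0.470, 0.467); φ = arcsin(p_z) ≈ 27.83°, λ = atan2(p_y, p_x) ≈ 147.88°.

≈ lat 28°, lon 148°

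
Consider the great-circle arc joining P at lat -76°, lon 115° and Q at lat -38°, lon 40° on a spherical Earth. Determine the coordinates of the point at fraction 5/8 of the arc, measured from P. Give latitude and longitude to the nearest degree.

≈ lat -55°, lon 50°

Write both endpoints as unit vectors p₁, p₂ with components (cos φ cos λ, cos φ sin λ, sin φ).
The central angle between the endpoints is δ = arccos(p₁·p₂) ≈ 0.868 rad (49.7°).
Interpolate at f = 5/8 with slerp weights a = sin((1−f)δ)/sin δ ≈ 0.419, b = sin(fδ)/sin δ ≈ 0.677.
p = a·p₁ + b·p₂ ≈ (0.366, 0.435, -0.823); φ = arcsin(p_z) ≈ -55.40°, λ = atan2(p_y, p_x) ≈ 49.93°.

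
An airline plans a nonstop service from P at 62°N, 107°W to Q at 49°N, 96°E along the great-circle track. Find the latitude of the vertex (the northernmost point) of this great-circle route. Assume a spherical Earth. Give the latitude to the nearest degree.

The great circle lies in the plane with unit normal n̂ = (p₁ × p₂)/|p₁ × p₂|.
Here n̂_z ≈ -0.130; the vertex latitude is φ_max = arccos|n̂_z| ≈ 82.5°.

≈ 83°N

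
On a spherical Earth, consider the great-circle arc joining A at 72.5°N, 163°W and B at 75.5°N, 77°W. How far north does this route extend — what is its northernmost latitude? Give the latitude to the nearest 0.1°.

The great circle lies in the plane with unit normal n̂ = (p₁ × p₂)/|p₁ × p₂|.
Here n̂_z ≈ +0.202; the vertex latitude is φ_max = arccos|n̂_z| ≈ 78.3°.
Check via Clairaut: cos φ_max = |cos φ₁| · sin C = cos(72.5°)·sin(42.3°) ≈ 0.202, again giving ≈ 78.3°.

≈ 78.3°N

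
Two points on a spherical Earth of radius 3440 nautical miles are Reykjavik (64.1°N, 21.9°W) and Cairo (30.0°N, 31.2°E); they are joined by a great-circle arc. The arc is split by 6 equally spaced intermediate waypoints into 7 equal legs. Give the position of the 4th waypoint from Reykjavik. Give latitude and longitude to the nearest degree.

Write both endpoints as unit vectors p₁, p₂ with components (cos φ cos λ, cos φ sin λ, sin φ).
The central angle between the endpoints is δ = arccos(p₁·p₂) ≈ 0.827 rad (47.4°).
Interpolate at f = 4/7 with slerp weights a = sin((1−f)δ)/sin δ ≈ 0.472, b = sin(fδ)/sin δ ≈ 0.619.
p = a·p₁ + b·p₂ ≈ (0.649, 0.201, 0.734); φ = arcsin(p_z) ≈ 47.18°, λ = atan2(p_y, p_x) ≈ 17.17°.

≈ 47°N, 17°E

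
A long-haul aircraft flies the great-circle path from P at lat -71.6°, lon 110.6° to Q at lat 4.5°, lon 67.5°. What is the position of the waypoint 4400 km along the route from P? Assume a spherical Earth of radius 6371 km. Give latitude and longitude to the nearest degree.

Convert each endpoint to a unit vector on the sphere (x = cos φ cos λ, y = cos φ sin λ, z = sin φ).
The central angle between the endpoints is δ = arccos(p₁·p₂) ≈ 1.415 rad (81.1°). The total great-circle distance is δ·R ≈ 1.415 × 6371 ≈ 9014 km, so the target fraction is f = 4400/9014 ≈ 0.488.
Interpolate at f ≈ 0.488 with slerp weights a = sin((1−f)δ)/sin δ ≈ 0.671, b = sin(fδ)/sin δ ≈ 0.645.
p = a·p₁ + b·p₂ ≈ (0.172, 0.792, -0.586); φ = arcsin(p_z) ≈ -35.86°, λ = atan2(p_y, p_x) ≈ 77.78°.

≈ lat -36°, lon 78°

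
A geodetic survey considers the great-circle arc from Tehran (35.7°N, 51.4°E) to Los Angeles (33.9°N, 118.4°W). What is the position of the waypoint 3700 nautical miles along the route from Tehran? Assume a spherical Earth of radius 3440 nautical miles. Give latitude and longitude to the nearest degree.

≈ 79°N, 80°W

Write both endpoints as unit vectors p₁, p₂ with components (cos φ cos λ, cos φ sin λ, sin φ).
The central angle between the endpoints is δ = arccos(p₁·p₂) ≈ 1.916 rad (109.8°). The total great-circle distance is δ·R ≈ 1.916 × 3440 ≈ 6589 nmi, so the target fraction is f = 3700/6589 ≈ 0.562.
Interpolate at f ≈ 0.562 with slerp weights a = sin((1−f)δ)/sin δ ≈ 0.791, b = sin(fδ)/sin δ ≈ 0.935.
p = a·p₁ + b·p₂ ≈ (0.032, -0.180, 0.983); φ = arcsin(p_z) ≈ 79.44°, λ = atan2(p_y, p_x) ≈ -80.02°.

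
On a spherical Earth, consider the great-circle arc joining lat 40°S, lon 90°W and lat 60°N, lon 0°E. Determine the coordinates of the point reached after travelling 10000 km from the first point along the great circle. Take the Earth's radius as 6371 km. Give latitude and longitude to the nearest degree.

≈ lat 38°N, lon 41°W

Convert each endpoint to a unit vector on the sphere (x = cos φ cos λ, y = cos φ sin λ, z = sin φ).
The central angle between the endpoints is δ = arccos(p₁·p₂) ≈ 2.161 rad (123.8°). The total great-circle distance is δ·R ≈ 2.161 × 6371 ≈ 13769 km, so the target fraction is f = 10000/13769 ≈ 0.726.
Interpolate at f ≈ 0.726 with slerp weights a = sin((1−f)δ)/sin δ ≈ 0.671, b = sin(fδ)/sin δ ≈ 1.204.
p = a·p₁ + b·p₂ ≈ (0.602, -0.514, 0.611); φ = arcsin(p_z) ≈ 37.66°, λ = atan2(p_y, p_x) ≈ -40.51°.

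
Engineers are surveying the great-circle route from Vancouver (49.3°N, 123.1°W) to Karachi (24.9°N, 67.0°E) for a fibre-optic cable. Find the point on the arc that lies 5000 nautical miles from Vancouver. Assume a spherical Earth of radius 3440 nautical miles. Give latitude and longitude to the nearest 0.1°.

≈ (46.7°N, 70.7°E)

Write both endpoints as unit vectors p₁, p₂ with components (cos φ cos λ, cos φ sin λ, sin φ).
The central angle between the endpoints is δ = arccos(p₁·p₂) ≈ 1.837 rad (105.3°). The total great-circle distance is δ·R ≈ 1.837 × 3440 ≈ 6319 nmi, so the target fraction is f = 5000/6319 ≈ 0.791.
Interpolate at f ≈ 0.791 with slerp weights a = sin((1−f)δ)/sin δ ≈ 0.388, b = sin(fδ)/sin δ ≈ 1.029.
p = a·p₁ + b·p₂ ≈ (0.227, 0.648, 0.727); φ = arcsin(p_z) ≈ 46.68°, λ = atan2(p_y, p_x) ≈ 70.71°.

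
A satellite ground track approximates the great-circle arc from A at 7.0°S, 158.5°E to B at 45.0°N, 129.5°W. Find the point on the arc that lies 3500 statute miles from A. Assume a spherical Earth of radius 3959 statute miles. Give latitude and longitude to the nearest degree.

≈ 29°N, 165°W

From cos δ = sin φ₁ sin φ₂ + cos φ₁ cos φ₂ cos Δλ, the central angle is δ ≈ 1.440 rad (82.5°). The total great-circle distance is δ·R ≈ 1.440 × 3959 ≈ 5700 mi, so the target fraction is f = 3500/5700 ≈ 0.614.
Interpolate at f ≈ 0.614 with slerp weights a = sin((1−f)δ)/sin δ ≈ 0.532, b = sin(fδ)/sin δ ≈ 0.780.
p = a·p₁ + b·p₂ ≈ (-0.842, -0.232, 0.487); φ = arcsin(p_z) ≈ 29.12°, λ = atan2(p_y, p_x) ≈ -164.60°.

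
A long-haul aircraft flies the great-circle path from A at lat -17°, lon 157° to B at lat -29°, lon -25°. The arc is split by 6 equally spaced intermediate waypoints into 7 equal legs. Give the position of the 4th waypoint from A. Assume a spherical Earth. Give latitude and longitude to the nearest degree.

≈ lat -86°, lon -57°

Write both endpoints as unit vectors p₁, p₂ with components (cos φ cos λ, cos φ sin λ, sin φ).
The central angle between the endpoints is δ = arccos(p₁·p₂) ≈ 2.338 rad (134.0°).
Interpolate at f = 4/7 with slerp weights a = sin((1−f)δ)/sin δ ≈ 1.170, b = sin(fδ)/sin δ ≈ 1.351.
p = a·p₁ + b·p₂ ≈ (0.041, -0.062, -0.997); φ = arcsin(p_z) ≈ -85.75°, λ = atan2(p_y, p_x) ≈ -56.79°.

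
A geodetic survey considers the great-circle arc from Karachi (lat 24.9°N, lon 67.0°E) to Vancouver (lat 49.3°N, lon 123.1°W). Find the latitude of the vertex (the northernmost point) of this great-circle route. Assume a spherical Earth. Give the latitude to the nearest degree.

≈ 84°N

The great circle lies in the plane with unit normal n̂ = (p₁ × p₂)/|p₁ × p₂|.
Here n̂_z ≈ +0.108; the vertex latitude is φ_max = arccos|n̂_z| ≈ 83.8°.
Check via Clairaut: cos φ_max = |cos φ₁| · sin C = cos(24.9°)·sin(6.8°) ≈ 0.108, again giving ≈ 83.8°.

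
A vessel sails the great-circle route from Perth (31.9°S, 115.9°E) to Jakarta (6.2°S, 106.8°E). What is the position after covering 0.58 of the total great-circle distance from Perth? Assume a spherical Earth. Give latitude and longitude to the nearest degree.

≈ 17°S, 110°E

Convert each endpoint to a unit vector on the sphere (x = cos φ cos λ, y = cos φ sin λ, z = sin φ).
The central angle between the endpoints is δ = arccos(p₁·p₂) ≈ 0.472 rad (27.1°).
Interpolate at f = 0.58 with slerp weights a = sin((1−f)δ)/sin δ ≈ 0.433, b = sin(fδ)/sin δ ≈ 0.595.
p = a·p₁ + b·p₂ ≈ (-0.332, 0.897, -0.293); φ = arcsin(p_z) ≈ -17.05°, λ = atan2(p_y, p_x) ≈ 110.29°.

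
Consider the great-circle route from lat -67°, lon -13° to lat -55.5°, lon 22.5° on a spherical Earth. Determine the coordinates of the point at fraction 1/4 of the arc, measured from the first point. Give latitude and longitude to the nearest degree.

≈ lat -65°, lon -2°

Convert each endpoint to a unit vector on the sphere (x = cos φ cos λ, y = cos φ sin λ, z = sin φ).
The central angle between the endpoints is δ = arccos(p₁·p₂) ≈ 0.352 rad (20.2°).
Interpolate at f = 1/4 with slerp weights a = sin((1−f)δ)/sin δ ≈ 0.757, b = sin(fδ)/sin δ ≈ 0.255.
p = a·p₁ + b·p₂ ≈ (0.422, -0.011, -0.907); φ = arcsin(p_z) ≈ -65.06°, λ = atan2(p_y, p_x) ≈ -1.53°.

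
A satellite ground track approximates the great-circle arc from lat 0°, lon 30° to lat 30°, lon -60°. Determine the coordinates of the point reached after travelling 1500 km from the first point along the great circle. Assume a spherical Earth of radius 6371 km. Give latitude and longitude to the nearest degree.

≈ lat 7°, lon 18°

Convert each endpoint to a unit vector on the sphere (x = cos φ cos λ, y = cos φ sin λ, z = sin φ).
The central angle between the endpoints is δ = arccos(p₁·p₂) ≈ 1.571 rad (90.0°). The total great-circle distance is δ·R ≈ 1.571 × 6371 ≈ 10008 km, so the target fraction is f = 1500/10008 ≈ 0.150.
Interpolate at f ≈ 0.150 with slerp weights a = sin((1−f)δ)/sin δ ≈ 0.972, b = sin(fδ)/sin δ ≈ 0.233.
p = a·p₁ + b·p₂ ≈ (0.943, 0.311, 0.117); φ = arcsin(p_z) ≈ 6.70°, λ = atan2(p_y, p_x) ≈ 18.26°.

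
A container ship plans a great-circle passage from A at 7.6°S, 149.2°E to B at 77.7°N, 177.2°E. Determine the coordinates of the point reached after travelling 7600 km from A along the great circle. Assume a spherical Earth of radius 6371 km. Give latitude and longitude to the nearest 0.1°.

≈ 60.2°N, 160.0°E

Write both endpoints as unit vectors p₁, p₂ with components (cos φ cos λ, cos φ sin λ, sin φ).
The central angle between the endpoints is δ = arccos(p₁·p₂) ≈ 1.514 rad (86.7°). The total great-circle distance is δ·R ≈ 1.514 × 6371 ≈ 9643 km, so the target fraction is f = 7600/9643 ≈ 0.788.
Interpolate at f ≈ 0.788 with slerp weights a = sin((1−f)δ)/sin δ ≈ 0.316, b = sin(fδ)/sin δ ≈ 0.931.
p = a·p₁ + b·p₂ ≈ (-0.467, 0.170, 0.868); φ = arcsin(p_z) ≈ 60.21°, λ = atan2(p_y, p_x) ≈ 160.00°.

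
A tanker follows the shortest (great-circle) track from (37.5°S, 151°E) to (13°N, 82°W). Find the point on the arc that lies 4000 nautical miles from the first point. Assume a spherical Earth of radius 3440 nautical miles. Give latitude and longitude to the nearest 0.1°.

≈ (23.9°S, 131.0°W)

Convert each endpoint to a unit vector on the sphere (x = cos φ cos λ, y = cos φ sin λ, z = sin φ).
The central angle between the endpoints is δ = arccos(p₁·p₂) ≈ 2.217 rad (127.0°). The total great-circle distance is δ·R ≈ 2.217 × 3440 ≈ 7626 nmi, so the target fraction is f = 4000/7626 ≈ 0.524.
Interpolate at f ≈ 0.524 with slerp weights a = sin((1−f)δ)/sin δ ≈ 1.089, b = sin(fδ)/sin δ ≈ 1.150.
p = a·p₁ + b·p₂ ≈ (-0.600, -0.690, -0.404); φ = arcsin(p_z) ≈ -23.85°, λ = atan2(p_y, p_x) ≈ -130.98°.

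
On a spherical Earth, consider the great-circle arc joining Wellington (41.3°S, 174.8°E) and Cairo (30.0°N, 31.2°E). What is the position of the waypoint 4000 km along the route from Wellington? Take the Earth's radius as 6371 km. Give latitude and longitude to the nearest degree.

Write both endpoints as unit vectors p₁, p₂ with components (cos φ cos λ, cos φ sin λ, sin φ).
The central angle between the endpoints is δ = arccos(p₁·p₂) ≈ 2.594 rad (148.6°). The total great-circle distance is δ·R ≈ 2.594 × 6371 ≈ 16525 km, so the target fraction is f = 4000/16525 ≈ 0.242.
Interpolate at f ≈ 0.242 with slerp weights a = sin((1−f)δ)/sin δ ≈ 1.772, b = sin(fδ)/sin δ ≈ 1.128.
p = a·p₁ + b·p₂ ≈ (-0.490, 0.627, -0.606); φ = arcsin(p_z) ≈ -37.28°, λ = atan2(p_y, p_x) ≈ 128.04°.

≈ 37°S, 128°E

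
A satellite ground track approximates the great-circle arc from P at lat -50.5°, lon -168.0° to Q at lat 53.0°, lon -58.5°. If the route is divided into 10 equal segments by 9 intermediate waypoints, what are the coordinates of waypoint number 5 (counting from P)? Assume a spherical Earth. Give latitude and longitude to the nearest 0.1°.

The haversine formula gives a central angle δ ≈ 2.410 rad (138.1°) between the endpoints.
Interpolate at f = 5/10 with slerp weights a = sin((1−f)δ)/sin δ ≈ 1.398, b = sin(fδ)/sin δ ≈ 1.398.
p = a·p₁ + b·p₂ ≈ (-0.430, -0.902, 0.038); φ = arcsin(p_z) ≈ 2.16°, λ = atan2(p_y, p_x) ≈ -115.49°.

≈ lat 2.2°, lon -115.5°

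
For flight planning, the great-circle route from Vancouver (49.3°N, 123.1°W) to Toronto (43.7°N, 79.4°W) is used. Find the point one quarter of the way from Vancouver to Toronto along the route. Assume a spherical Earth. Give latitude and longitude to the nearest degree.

≈ 50°N, 112°W

Write both endpoints as unit vectors p₁, p₂ with components (cos φ cos λ, cos φ sin λ, sin φ).
The central angle between the endpoints is δ = arccos(p₁·p₂) ≈ 0.526 rad (30.2°).
Interpolate at f = 1/4 with slerp weights a = sin((1−f)δ)/sin δ ≈ 0.766, b = sin(fδ)/sin δ ≈ 0.261.
p = a·p₁ + b·p₂ ≈ (-0.238, -0.604, 0.761); φ = arcsin(p_z) ≈ 49.54°, λ = atan2(p_y, p_x) ≈ -111.50°.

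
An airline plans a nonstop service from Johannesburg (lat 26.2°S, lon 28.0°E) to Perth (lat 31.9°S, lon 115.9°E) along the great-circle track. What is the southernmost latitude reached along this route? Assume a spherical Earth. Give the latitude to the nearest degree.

≈ 38°S

The great circle lies in the plane with unit normal n̂ = (p₁ × p₂)/|p₁ × p₂|.
Here n̂_z ≈ +0.789; the vertex latitude is φ_max = arccos|n̂_z| ≈ 37.9°.
Check via Clairaut: cos φ_max = |cos φ₁| · sin C = cos(26.2°)·sin(118.5°) ≈ 0.789, again giving ≈ 37.9°.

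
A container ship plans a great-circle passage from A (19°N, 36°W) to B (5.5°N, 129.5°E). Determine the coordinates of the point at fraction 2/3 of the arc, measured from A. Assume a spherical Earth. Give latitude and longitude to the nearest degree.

Convert each endpoint to a unit vector on the sphere (x = cos φ cos λ, y = cos φ sin λ, z = sin φ).
The central angle between the endpoints is δ = arccos(p₁·p₂) ≈ 2.647 rad (151.6°).
Interpolate at f = 2/3 with slerp weights a = sin((1−f)δ)/sin δ ≈ 1.626, b = sin(fδ)/sin δ ≈ 2.066.
p = a·p₁ + b·p₂ ≈ (-0.065, 0.683, 0.727); φ = arcsin(p_z) ≈ 46.66°, λ = atan2(p_y, p_x) ≈ 95.40°.

≈ (47°N, 95°E)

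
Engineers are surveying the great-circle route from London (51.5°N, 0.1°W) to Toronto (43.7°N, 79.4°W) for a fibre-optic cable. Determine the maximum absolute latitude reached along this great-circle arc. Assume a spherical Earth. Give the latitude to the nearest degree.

The great circle lies in the plane with unit normal n̂ = (p₁ × p₂)/|p₁ × p₂|.
Here n̂_z ≈ -0.566; the vertex latitude is φ_max = arccos|n̂_z| ≈ 55.5°.
Check via Clairaut: cos φ_max = |cos φ₁| · sin C = cos(51.5°)·sin(65.4°) ≈ 0.566, again giving ≈ 55.5°.

≈ 56°N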